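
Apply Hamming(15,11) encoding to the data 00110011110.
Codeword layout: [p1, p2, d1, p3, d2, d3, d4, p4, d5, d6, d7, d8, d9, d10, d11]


Parity bits: p1=1, p2=0, p3=1, p4=0

100101100011110


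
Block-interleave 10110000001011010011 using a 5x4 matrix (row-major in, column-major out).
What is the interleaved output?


Matrix:
  1011
  0000
  0010
  1101
  0011
Read columns: 10010000101010110011

10010000101010110011


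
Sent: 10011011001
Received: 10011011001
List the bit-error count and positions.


XOR: 00000000000

0 errors (received matches sent)


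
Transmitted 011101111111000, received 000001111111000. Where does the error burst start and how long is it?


XOR: 011100000000000

Burst at position 1, length 3


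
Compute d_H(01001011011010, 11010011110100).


XOR: 10011000101110
Count of 1s: 7

7


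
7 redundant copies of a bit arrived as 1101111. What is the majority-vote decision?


Ones: 6 out of 7
Threshold: 4

1 (6/7 voted 1)


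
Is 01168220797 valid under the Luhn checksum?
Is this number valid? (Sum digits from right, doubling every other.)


Luhn sum = 43
43 mod 10 = 3

Invalid (Luhn sum mod 10 = 3)


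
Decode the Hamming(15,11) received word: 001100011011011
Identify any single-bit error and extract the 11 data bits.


Syndrome = 0: no error detected

Data: 10001011011 (no errors)


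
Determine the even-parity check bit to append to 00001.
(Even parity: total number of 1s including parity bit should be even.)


Number of 1s in data: 1
Parity bit: 1

1


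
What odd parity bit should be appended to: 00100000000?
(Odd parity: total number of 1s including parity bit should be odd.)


Number of 1s in data: 1
Parity bit: 0

0


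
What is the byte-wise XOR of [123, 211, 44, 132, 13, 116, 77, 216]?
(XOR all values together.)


XOR chain: 123 ^ 211 ^ 44 ^ 132 ^ 13 ^ 116 ^ 77 ^ 216 = 236

236


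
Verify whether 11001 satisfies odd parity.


Number of 1s: 3

Yes, parity is correct (3 ones)


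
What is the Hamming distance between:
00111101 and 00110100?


XOR: 00001001
Count of 1s: 2

2


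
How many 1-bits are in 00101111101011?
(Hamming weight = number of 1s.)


Counting 1s in 00101111101011

9


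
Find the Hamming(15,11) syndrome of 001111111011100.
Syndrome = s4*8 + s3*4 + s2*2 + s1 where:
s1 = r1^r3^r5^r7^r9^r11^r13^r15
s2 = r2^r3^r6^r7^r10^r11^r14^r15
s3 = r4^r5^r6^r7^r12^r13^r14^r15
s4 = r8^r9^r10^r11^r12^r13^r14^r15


s1=0, s2=0, s3=0, s4=1

Syndrome = 8 (error at position 8)


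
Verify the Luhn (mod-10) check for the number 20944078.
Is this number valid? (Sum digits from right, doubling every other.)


Luhn sum = 38
38 mod 10 = 8

Invalid (Luhn sum mod 10 = 8)


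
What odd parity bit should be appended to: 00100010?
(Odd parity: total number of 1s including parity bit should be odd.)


Number of 1s in data: 2
Parity bit: 1

1


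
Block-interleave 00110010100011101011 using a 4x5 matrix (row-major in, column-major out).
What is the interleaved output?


Matrix:
  00110
  01010
  00111
  01011
Read columns: 00000101101011110011

00000101101011110011


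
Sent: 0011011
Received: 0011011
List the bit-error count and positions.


XOR: 0000000

0 errors (received matches sent)


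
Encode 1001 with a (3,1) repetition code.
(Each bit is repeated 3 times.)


Each bit -> 3 copies

111000000111


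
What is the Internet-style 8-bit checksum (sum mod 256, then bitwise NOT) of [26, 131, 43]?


Sum = 200 mod 256 = 200
Complement = 55

55


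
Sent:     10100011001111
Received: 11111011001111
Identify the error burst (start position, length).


XOR: 01011000000000

Burst at position 1, length 4


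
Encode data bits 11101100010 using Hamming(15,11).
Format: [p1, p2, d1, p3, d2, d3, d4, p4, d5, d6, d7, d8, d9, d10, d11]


Parity bits: p1=1, p2=0, p3=1, p4=1

101111011100010


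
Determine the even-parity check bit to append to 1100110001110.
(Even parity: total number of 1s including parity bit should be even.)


Number of 1s in data: 7
Parity bit: 1

1


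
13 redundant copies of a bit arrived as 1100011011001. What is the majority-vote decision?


Ones: 7 out of 13
Threshold: 7

1 (7/13 voted 1)


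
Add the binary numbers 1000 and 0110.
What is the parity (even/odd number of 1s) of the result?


1000 = 8
0110 = 6
Sum = 14 = 1110
1s count = 3

odd parity (3 ones in 1110)


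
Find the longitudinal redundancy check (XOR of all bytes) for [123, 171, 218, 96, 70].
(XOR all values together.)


XOR chain: 123 ^ 171 ^ 218 ^ 96 ^ 70 = 44

44


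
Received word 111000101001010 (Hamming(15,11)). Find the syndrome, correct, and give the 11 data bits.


Syndrome = 12: error at position 12

Data: 10011000010 (corrected bit 12)


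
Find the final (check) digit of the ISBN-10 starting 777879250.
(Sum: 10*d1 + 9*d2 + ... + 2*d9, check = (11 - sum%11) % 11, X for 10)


Weighted sum: 355
355 mod 11 = 3

Check digit: 8


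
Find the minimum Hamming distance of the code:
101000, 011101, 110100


Comparing all pairs, minimum distance: 3
Can detect 2 errors, correct 1 errors

3


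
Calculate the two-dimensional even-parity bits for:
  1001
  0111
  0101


Row parities: 010
Column parities: 1011

Row P: 010, Col P: 1011, Corner: 1


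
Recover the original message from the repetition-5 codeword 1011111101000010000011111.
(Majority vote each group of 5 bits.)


Groups: 10111, 11101, 00001, 00000, 11111
Majority votes: 11001

11001


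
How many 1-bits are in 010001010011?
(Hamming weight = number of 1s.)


Counting 1s in 010001010011

5


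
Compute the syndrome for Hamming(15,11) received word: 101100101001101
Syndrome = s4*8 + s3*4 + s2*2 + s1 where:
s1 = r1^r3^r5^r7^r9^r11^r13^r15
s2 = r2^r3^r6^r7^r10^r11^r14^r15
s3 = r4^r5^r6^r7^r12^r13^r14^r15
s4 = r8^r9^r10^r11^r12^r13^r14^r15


s1=0, s2=1, s3=1, s4=0

Syndrome = 6 (error at position 6)


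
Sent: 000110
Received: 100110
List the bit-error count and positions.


XOR: 100000

1 error(s) at position(s): 0


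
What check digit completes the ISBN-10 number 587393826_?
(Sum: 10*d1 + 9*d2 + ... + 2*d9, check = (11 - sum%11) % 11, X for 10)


Weighted sum: 318
318 mod 11 = 10

Check digit: 1


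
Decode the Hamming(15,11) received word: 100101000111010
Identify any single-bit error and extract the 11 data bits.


Syndrome = 0: no error detected

Data: 00100111010 (no errors)


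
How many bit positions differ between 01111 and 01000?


XOR: 00111
Count of 1s: 3

3


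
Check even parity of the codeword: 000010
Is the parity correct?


Number of 1s: 1

No, parity error (1 ones)


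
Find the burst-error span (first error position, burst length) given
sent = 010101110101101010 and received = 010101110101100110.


XOR: 000000000000001100

Burst at position 14, length 2


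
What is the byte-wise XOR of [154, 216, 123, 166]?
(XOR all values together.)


XOR chain: 154 ^ 216 ^ 123 ^ 166 = 159

159


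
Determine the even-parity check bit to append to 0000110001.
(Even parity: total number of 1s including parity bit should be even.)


Number of 1s in data: 3
Parity bit: 1

1


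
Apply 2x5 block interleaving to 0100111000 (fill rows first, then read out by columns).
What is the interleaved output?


Matrix:
  01001
  11000
Read columns: 0111000010

0111000010


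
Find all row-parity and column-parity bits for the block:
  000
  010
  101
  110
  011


Row parities: 01000
Column parities: 010

Row P: 01000, Col P: 010, Corner: 1


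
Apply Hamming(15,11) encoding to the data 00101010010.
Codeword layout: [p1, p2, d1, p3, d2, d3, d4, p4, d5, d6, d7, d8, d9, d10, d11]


Parity bits: p1=0, p2=1, p3=0, p4=1

010001011010010


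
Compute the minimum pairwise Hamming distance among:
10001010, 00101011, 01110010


Comparing all pairs, minimum distance: 3
Can detect 2 errors, correct 1 errors

3


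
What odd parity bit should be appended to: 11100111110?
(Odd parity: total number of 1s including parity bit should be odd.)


Number of 1s in data: 8
Parity bit: 1

1


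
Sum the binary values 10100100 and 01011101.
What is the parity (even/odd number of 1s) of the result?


10100100 = 164
01011101 = 93
Sum = 257 = 100000001
1s count = 2

even parity (2 ones in 100000001)


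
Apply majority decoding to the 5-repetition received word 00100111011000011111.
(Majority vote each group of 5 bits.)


Groups: 00100, 11101, 10000, 11111
Majority votes: 0101

0101


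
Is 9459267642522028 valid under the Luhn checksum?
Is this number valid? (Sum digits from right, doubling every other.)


Luhn sum = 73
73 mod 10 = 3

Invalid (Luhn sum mod 10 = 3)


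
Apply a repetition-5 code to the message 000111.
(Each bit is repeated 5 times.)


Each bit -> 5 copies

000000000000000111111111111111


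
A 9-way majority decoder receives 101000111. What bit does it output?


Ones: 5 out of 9
Threshold: 5

1 (5/9 voted 1)


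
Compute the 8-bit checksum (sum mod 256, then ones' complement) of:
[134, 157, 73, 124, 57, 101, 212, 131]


Sum = 989 mod 256 = 221
Complement = 34

34


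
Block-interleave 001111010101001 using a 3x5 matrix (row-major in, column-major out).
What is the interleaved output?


Matrix:
  00111
  10101
  01001
Read columns: 010001110100111

010001110100111


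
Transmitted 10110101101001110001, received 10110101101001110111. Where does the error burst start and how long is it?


XOR: 00000000000000000110

Burst at position 17, length 2


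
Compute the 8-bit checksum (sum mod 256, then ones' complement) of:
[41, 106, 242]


Sum = 389 mod 256 = 133
Complement = 122

122


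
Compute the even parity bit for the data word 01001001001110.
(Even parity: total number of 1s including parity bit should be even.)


Number of 1s in data: 6
Parity bit: 0

0


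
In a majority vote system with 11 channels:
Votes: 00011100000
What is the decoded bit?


Ones: 3 out of 11
Threshold: 6

0 (3/11 voted 1)


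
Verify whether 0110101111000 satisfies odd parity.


Number of 1s: 7

Yes, parity is correct (7 ones)


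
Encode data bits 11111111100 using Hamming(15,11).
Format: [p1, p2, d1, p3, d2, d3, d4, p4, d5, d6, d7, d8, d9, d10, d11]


Parity bits: p1=0, p2=1, p3=1, p4=1

011111111111100


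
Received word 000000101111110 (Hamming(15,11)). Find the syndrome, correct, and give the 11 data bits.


Syndrome = 0: no error detected

Data: 00011111110 (no errors)


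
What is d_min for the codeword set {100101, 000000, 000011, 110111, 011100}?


Comparing all pairs, minimum distance: 2
Can detect 1 errors, correct 0 errors

2


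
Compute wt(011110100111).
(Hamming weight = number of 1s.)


Counting 1s in 011110100111

8


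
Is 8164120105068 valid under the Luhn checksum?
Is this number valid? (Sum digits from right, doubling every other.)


Luhn sum = 43
43 mod 10 = 3

Invalid (Luhn sum mod 10 = 3)


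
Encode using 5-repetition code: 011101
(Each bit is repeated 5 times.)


Each bit -> 5 copies

000001111111111111110000011111


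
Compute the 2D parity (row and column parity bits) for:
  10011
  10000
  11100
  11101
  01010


Row parities: 11100
Column parities: 01000

Row P: 11100, Col P: 01000, Corner: 1


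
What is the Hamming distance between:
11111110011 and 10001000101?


XOR: 01110110110
Count of 1s: 7

7


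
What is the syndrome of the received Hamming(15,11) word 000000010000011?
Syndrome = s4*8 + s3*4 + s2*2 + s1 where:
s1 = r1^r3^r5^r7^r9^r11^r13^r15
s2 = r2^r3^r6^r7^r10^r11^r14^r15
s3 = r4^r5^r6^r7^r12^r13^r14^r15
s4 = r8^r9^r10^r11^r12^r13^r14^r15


s1=1, s2=0, s3=0, s4=1

Syndrome = 9 (error at position 9)


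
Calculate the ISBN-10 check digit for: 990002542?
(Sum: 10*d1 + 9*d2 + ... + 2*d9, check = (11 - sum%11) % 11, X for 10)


Weighted sum: 217
217 mod 11 = 8

Check digit: 3


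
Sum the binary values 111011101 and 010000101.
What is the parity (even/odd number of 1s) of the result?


111011101 = 477
010000101 = 133
Sum = 610 = 1001100010
1s count = 4

even parity (4 ones in 1001100010)


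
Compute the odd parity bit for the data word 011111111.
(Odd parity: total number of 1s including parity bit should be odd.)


Number of 1s in data: 8
Parity bit: 1

1


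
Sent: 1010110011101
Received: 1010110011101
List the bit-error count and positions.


XOR: 0000000000000

0 errors (received matches sent)


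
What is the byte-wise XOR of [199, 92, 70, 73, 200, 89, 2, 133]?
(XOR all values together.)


XOR chain: 199 ^ 92 ^ 70 ^ 73 ^ 200 ^ 89 ^ 2 ^ 133 = 130

130


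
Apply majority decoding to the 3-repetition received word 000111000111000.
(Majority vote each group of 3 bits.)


Groups: 000, 111, 000, 111, 000
Majority votes: 01010

01010


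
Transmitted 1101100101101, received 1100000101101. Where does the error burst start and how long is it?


XOR: 0001100000000

Burst at position 3, length 2


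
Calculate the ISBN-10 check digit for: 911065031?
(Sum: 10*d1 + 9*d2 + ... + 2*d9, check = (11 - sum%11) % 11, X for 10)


Weighted sum: 179
179 mod 11 = 3

Check digit: 8


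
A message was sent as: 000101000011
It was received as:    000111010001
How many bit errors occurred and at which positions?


XOR: 000010010010

3 error(s) at position(s): 4, 7, 10


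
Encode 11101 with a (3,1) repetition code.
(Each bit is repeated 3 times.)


Each bit -> 3 copies

111111111000111


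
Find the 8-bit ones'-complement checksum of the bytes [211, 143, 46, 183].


Sum = 583 mod 256 = 71
Complement = 184

184


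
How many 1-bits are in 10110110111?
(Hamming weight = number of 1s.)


Counting 1s in 10110110111

8


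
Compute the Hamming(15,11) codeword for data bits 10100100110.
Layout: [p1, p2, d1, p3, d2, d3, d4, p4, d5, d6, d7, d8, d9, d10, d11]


Parity bits: p1=0, p2=0, p3=1, p4=1

001101010100110


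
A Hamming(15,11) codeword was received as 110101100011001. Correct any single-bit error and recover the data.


Syndrome = 14: error at position 14

Data: 00110011011 (corrected bit 14)


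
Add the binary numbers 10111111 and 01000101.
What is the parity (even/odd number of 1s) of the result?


10111111 = 191
01000101 = 69
Sum = 260 = 100000100
1s count = 2

even parity (2 ones in 100000100)


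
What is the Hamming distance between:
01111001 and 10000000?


XOR: 11111001
Count of 1s: 6

6


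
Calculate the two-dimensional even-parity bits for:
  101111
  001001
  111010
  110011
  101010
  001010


Row parities: 100010
Column parities: 001111

Row P: 100010, Col P: 001111, Corner: 0


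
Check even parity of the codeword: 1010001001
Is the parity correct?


Number of 1s: 4

Yes, parity is correct (4 ones)


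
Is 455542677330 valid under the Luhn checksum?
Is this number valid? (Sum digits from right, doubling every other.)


Luhn sum = 53
53 mod 10 = 3

Invalid (Luhn sum mod 10 = 3)


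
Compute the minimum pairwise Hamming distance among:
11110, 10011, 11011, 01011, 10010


Comparing all pairs, minimum distance: 1
Can detect 0 errors, correct 0 errors

1


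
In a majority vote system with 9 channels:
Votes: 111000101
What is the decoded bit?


Ones: 5 out of 9
Threshold: 5

1 (5/9 voted 1)


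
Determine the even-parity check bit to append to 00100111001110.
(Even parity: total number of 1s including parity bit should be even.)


Number of 1s in data: 7
Parity bit: 1

1


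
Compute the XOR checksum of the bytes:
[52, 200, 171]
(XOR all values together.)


XOR chain: 52 ^ 200 ^ 171 = 87

87


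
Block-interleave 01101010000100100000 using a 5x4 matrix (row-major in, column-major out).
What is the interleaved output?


Matrix:
  0110
  1010
  0001
  0010
  0000
Read columns: 01000100001101000100

01000100001101000100


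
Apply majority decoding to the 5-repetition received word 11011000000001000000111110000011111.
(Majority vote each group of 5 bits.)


Groups: 11011, 00000, 00010, 00000, 11111, 00000, 11111
Majority votes: 1000101

1000101


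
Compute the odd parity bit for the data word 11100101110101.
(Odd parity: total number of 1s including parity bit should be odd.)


Number of 1s in data: 9
Parity bit: 0

0


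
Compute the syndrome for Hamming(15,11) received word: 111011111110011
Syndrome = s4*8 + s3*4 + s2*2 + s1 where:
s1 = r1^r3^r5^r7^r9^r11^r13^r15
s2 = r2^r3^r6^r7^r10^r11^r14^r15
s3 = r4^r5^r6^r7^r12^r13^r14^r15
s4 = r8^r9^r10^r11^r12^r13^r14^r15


s1=1, s2=0, s3=1, s4=0

Syndrome = 5 (error at position 5)


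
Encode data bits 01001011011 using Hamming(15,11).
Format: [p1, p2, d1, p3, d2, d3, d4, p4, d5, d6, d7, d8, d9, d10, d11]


Parity bits: p1=0, p2=1, p3=0, p4=1

010010011011011


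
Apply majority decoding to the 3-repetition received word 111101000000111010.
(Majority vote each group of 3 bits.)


Groups: 111, 101, 000, 000, 111, 010
Majority votes: 110010

110010


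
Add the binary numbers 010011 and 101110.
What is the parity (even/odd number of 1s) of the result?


010011 = 19
101110 = 46
Sum = 65 = 1000001
1s count = 2

even parity (2 ones in 1000001)


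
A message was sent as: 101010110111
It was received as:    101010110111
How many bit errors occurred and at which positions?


XOR: 000000000000

0 errors (received matches sent)


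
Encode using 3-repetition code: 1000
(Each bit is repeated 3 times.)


Each bit -> 3 copies

111000000000


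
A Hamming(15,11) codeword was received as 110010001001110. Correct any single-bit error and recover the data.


Syndrome = 0: no error detected

Data: 01001001110 (no errors)


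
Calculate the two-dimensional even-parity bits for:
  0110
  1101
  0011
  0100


Row parities: 0101
Column parities: 1100

Row P: 0101, Col P: 1100, Corner: 0


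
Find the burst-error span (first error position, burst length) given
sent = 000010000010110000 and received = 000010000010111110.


XOR: 000000000000001110

Burst at position 14, length 3


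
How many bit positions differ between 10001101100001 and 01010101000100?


XOR: 11011000100101
Count of 1s: 7

7


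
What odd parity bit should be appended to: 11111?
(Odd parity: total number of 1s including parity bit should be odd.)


Number of 1s in data: 5
Parity bit: 0

0


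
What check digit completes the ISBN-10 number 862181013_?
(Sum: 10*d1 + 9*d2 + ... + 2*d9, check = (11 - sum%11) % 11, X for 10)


Weighted sum: 219
219 mod 11 = 10

Check digit: 1


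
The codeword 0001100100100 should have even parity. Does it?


Number of 1s: 4

Yes, parity is correct (4 ones)


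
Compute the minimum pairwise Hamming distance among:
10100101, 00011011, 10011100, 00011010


Comparing all pairs, minimum distance: 1
Can detect 0 errors, correct 0 errors

1


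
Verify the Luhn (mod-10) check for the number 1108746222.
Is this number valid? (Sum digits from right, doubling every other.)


Luhn sum = 31
31 mod 10 = 1

Invalid (Luhn sum mod 10 = 1)


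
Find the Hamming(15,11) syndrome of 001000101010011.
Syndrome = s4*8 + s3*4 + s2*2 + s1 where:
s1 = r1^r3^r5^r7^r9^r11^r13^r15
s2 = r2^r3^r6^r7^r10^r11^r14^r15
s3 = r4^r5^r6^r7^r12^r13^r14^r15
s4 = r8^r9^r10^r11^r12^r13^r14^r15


s1=1, s2=1, s3=1, s4=0

Syndrome = 7 (error at position 7)


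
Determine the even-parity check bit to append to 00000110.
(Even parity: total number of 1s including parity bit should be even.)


Number of 1s in data: 2
Parity bit: 0

0


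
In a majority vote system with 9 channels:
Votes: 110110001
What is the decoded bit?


Ones: 5 out of 9
Threshold: 5

1 (5/9 voted 1)


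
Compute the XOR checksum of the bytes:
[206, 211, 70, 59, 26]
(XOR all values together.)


XOR chain: 206 ^ 211 ^ 70 ^ 59 ^ 26 = 122

122


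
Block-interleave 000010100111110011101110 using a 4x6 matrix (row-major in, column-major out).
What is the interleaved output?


Matrix:
  000010
  100111
  110011
  101110
Read columns: 011100100001010111110110

011100100001010111110110


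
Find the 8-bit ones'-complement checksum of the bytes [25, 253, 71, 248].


Sum = 597 mod 256 = 85
Complement = 170

170


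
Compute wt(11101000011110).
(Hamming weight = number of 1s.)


Counting 1s in 11101000011110

8


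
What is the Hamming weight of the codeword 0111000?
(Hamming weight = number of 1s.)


Counting 1s in 0111000

3


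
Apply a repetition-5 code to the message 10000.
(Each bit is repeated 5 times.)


Each bit -> 5 copies

1111100000000000000000000


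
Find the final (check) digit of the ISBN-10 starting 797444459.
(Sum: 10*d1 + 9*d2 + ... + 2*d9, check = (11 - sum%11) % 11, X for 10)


Weighted sum: 328
328 mod 11 = 9

Check digit: 2


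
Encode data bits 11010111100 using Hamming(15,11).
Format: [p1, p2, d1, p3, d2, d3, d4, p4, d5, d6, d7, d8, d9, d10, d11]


Parity bits: p1=1, p2=0, p3=0, p4=0

101010100111100


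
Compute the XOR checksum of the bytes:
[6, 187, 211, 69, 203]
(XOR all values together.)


XOR chain: 6 ^ 187 ^ 211 ^ 69 ^ 203 = 224

224


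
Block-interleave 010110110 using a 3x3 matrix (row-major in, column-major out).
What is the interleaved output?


Matrix:
  010
  110
  110
Read columns: 011111000

011111000


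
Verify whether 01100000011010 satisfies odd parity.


Number of 1s: 5

Yes, parity is correct (5 ones)


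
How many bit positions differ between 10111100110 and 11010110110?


XOR: 01101010000
Count of 1s: 4

4


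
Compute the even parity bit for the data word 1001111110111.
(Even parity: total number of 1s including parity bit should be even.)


Number of 1s in data: 10
Parity bit: 0

0


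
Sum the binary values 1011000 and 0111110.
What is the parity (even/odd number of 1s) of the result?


1011000 = 88
0111110 = 62
Sum = 150 = 10010110
1s count = 4

even parity (4 ones in 10010110)


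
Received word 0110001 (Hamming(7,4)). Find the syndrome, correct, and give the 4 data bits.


Syndrome = 6: error at position 6

Data: 1011 (corrected bit 6)


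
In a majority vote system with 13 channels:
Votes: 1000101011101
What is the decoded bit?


Ones: 7 out of 13
Threshold: 7

1 (7/13 voted 1)


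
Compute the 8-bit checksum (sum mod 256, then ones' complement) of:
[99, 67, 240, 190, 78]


Sum = 674 mod 256 = 162
Complement = 93

93


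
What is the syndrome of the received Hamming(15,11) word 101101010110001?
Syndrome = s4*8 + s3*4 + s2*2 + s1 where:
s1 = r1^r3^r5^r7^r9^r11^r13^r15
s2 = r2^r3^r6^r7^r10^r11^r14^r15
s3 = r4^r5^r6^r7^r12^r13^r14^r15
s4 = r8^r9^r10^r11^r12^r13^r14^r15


s1=0, s2=1, s3=1, s4=0

Syndrome = 6 (error at position 6)


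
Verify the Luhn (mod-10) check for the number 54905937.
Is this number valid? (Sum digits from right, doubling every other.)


Luhn sum = 37
37 mod 10 = 7

Invalid (Luhn sum mod 10 = 7)


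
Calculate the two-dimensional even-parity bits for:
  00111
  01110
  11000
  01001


Row parities: 1100
Column parities: 11000

Row P: 1100, Col P: 11000, Corner: 0


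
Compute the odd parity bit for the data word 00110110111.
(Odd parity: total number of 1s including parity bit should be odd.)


Number of 1s in data: 7
Parity bit: 0

0


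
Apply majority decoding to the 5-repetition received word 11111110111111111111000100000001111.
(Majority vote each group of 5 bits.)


Groups: 11111, 11011, 11111, 11111, 00010, 00000, 01111
Majority votes: 1111001

1111001


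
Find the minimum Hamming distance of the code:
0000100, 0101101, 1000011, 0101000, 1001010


Comparing all pairs, minimum distance: 2
Can detect 1 errors, correct 0 errors

2


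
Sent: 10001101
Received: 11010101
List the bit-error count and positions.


XOR: 01011000

3 error(s) at position(s): 1, 3, 4


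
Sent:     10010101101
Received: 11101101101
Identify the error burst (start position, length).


XOR: 01111000000

Burst at position 1, length 4


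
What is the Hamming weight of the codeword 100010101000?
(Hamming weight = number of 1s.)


Counting 1s in 100010101000

4


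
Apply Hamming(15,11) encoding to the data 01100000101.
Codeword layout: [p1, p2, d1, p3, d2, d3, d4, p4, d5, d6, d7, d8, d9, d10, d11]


Parity bits: p1=1, p2=0, p3=0, p4=0

100011000000101


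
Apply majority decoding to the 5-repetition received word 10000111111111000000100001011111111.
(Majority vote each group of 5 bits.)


Groups: 10000, 11111, 11110, 00000, 10000, 10111, 11111
Majority votes: 0110011

0110011


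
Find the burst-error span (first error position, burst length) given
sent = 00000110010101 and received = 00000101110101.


XOR: 00000011100000

Burst at position 6, length 3


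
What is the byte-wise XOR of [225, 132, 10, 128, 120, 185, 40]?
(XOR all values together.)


XOR chain: 225 ^ 132 ^ 10 ^ 128 ^ 120 ^ 185 ^ 40 = 6

6


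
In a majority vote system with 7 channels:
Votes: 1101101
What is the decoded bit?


Ones: 5 out of 7
Threshold: 4

1 (5/7 voted 1)


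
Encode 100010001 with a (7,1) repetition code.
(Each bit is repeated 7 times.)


Each bit -> 7 copies

111111100000000000000000000011111110000000000000000000001111111


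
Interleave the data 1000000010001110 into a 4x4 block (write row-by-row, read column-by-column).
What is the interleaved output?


Matrix:
  1000
  0000
  1000
  1110
Read columns: 1011000100010000

1011000100010000


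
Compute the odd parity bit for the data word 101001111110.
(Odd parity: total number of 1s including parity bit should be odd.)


Number of 1s in data: 8
Parity bit: 1

1


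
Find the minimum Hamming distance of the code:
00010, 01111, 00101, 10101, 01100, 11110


Comparing all pairs, minimum distance: 1
Can detect 0 errors, correct 0 errors

1


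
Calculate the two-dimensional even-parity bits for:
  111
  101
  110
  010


Row parities: 1001
Column parities: 110

Row P: 1001, Col P: 110, Corner: 0


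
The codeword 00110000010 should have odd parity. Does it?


Number of 1s: 3

Yes, parity is correct (3 ones)


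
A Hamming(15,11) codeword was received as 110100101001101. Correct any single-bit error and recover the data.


Syndrome = 7: error at position 7

Data: 00001001101 (corrected bit 7)


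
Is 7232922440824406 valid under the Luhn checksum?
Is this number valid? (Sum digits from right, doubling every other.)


Luhn sum = 69
69 mod 10 = 9

Invalid (Luhn sum mod 10 = 9)


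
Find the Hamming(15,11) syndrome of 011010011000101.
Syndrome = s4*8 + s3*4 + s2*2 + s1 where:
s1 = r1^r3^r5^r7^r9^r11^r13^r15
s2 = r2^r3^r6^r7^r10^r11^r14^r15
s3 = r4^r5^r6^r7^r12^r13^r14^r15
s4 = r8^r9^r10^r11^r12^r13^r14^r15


s1=1, s2=1, s3=1, s4=0

Syndrome = 7 (error at position 7)


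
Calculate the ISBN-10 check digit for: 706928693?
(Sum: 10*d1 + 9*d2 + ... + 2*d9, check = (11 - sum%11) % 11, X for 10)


Weighted sum: 290
290 mod 11 = 4

Check digit: 7


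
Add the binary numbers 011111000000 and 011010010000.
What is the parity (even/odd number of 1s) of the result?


011111000000 = 1984
011010010000 = 1680
Sum = 3664 = 111001010000
1s count = 5

odd parity (5 ones in 111001010000)


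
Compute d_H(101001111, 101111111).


XOR: 000110000
Count of 1s: 2

2


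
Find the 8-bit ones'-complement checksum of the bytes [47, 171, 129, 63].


Sum = 410 mod 256 = 154
Complement = 101

101


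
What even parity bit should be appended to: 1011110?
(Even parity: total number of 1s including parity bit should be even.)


Number of 1s in data: 5
Parity bit: 1

1


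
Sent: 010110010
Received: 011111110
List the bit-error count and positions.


XOR: 001001100

3 error(s) at position(s): 2, 5, 6


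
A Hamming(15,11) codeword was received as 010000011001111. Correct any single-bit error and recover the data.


Syndrome = 3: error at position 3

Data: 10001001111 (corrected bit 3)


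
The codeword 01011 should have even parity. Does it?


Number of 1s: 3

No, parity error (3 ones)


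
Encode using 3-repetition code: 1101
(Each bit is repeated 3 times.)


Each bit -> 3 copies

111111000111


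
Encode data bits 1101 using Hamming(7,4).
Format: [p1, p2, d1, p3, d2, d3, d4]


Parity bits: p1=1, p2=0, p3=0

1010101


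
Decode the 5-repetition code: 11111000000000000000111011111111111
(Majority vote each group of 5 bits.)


Groups: 11111, 00000, 00000, 00000, 11101, 11111, 11111
Majority votes: 1000111

1000111


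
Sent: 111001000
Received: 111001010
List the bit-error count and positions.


XOR: 000000010

1 error(s) at position(s): 7


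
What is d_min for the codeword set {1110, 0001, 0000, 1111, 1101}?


Comparing all pairs, minimum distance: 1
Can detect 0 errors, correct 0 errors

1


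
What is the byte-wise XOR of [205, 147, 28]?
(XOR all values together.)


XOR chain: 205 ^ 147 ^ 28 = 66

66


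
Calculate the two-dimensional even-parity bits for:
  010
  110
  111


Row parities: 101
Column parities: 011

Row P: 101, Col P: 011, Corner: 0


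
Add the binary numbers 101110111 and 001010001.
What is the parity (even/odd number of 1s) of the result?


101110111 = 375
001010001 = 81
Sum = 456 = 111001000
1s count = 4

even parity (4 ones in 111001000)


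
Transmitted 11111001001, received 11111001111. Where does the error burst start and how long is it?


XOR: 00000000110

Burst at position 8, length 2


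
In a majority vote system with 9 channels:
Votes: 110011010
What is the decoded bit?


Ones: 5 out of 9
Threshold: 5

1 (5/9 voted 1)


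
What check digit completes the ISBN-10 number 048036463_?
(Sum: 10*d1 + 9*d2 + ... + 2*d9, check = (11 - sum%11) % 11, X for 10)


Weighted sum: 188
188 mod 11 = 1

Check digit: X


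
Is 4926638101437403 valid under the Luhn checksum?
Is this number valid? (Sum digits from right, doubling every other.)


Luhn sum = 65
65 mod 10 = 5

Invalid (Luhn sum mod 10 = 5)


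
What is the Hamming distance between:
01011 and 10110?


XOR: 11101
Count of 1s: 4

4


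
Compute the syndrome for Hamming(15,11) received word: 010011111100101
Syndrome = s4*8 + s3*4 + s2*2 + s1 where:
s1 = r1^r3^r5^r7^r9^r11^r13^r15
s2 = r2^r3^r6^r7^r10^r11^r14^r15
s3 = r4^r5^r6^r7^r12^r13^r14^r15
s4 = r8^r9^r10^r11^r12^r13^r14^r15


s1=1, s2=1, s3=1, s4=1

Syndrome = 15 (error at position 15)


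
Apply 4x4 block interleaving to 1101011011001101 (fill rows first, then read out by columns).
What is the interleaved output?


Matrix:
  1101
  0110
  1100
  1101
Read columns: 1011111101001001

1011111101001001


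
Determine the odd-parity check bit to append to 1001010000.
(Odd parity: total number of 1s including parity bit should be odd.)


Number of 1s in data: 3
Parity bit: 0

0


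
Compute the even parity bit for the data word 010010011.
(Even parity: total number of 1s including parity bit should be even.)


Number of 1s in data: 4
Parity bit: 0

0


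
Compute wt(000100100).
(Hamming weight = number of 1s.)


Counting 1s in 000100100

2


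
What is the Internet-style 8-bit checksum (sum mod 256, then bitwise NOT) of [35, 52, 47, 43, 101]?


Sum = 278 mod 256 = 22
Complement = 233

233


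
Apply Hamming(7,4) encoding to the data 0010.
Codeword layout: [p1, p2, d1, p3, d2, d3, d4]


Parity bits: p1=0, p2=1, p3=1

0101010


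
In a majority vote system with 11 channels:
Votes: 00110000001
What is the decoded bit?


Ones: 3 out of 11
Threshold: 6

0 (3/11 voted 1)


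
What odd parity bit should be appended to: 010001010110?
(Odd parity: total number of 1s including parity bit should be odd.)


Number of 1s in data: 5
Parity bit: 0

0


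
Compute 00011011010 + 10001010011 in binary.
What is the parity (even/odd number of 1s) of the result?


00011011010 = 218
10001010011 = 1107
Sum = 1325 = 10100101101
1s count = 6

even parity (6 ones in 10100101101)


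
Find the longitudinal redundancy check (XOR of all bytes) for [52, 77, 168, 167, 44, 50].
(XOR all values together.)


XOR chain: 52 ^ 77 ^ 168 ^ 167 ^ 44 ^ 50 = 104

104


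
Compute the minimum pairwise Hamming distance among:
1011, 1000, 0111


Comparing all pairs, minimum distance: 2
Can detect 1 errors, correct 0 errors

2


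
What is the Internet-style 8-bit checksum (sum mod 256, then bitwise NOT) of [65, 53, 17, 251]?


Sum = 386 mod 256 = 130
Complement = 125

125


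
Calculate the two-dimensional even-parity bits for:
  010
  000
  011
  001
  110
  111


Row parities: 100101
Column parities: 001

Row P: 100101, Col P: 001, Corner: 1


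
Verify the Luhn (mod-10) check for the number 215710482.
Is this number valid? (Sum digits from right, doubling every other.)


Luhn sum = 28
28 mod 10 = 8

Invalid (Luhn sum mod 10 = 8)


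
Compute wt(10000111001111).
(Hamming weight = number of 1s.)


Counting 1s in 10000111001111

8


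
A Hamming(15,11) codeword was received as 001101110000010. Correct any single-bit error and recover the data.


Syndrome = 0: no error detected

Data: 10110000010 (no errors)


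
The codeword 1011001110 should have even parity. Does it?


Number of 1s: 6

Yes, parity is correct (6 ones)


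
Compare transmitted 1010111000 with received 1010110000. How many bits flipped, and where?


XOR: 0000001000

1 error(s) at position(s): 6


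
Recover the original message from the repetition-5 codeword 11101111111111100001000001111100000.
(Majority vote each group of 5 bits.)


Groups: 11101, 11111, 11111, 00001, 00000, 11111, 00000
Majority votes: 1110010

1110010


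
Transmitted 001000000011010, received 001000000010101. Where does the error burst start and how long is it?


XOR: 000000000001111

Burst at position 11, length 4


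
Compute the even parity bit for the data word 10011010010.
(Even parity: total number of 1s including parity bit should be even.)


Number of 1s in data: 5
Parity bit: 1

1


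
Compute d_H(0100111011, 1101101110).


XOR: 1001010101
Count of 1s: 5

5


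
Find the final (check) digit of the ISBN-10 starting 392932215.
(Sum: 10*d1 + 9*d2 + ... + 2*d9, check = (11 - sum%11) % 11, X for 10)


Weighted sum: 239
239 mod 11 = 8

Check digit: 3


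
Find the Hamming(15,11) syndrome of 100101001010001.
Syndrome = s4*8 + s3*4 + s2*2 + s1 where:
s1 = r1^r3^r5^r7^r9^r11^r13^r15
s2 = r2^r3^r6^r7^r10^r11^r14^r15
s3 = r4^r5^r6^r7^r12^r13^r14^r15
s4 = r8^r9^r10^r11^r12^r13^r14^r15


s1=0, s2=1, s3=1, s4=1

Syndrome = 14 (error at position 14)


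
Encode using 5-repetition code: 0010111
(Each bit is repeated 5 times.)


Each bit -> 5 copies

00000000001111100000111111111111111


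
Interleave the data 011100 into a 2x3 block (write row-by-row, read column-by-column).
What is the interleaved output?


Matrix:
  011
  100
Read columns: 011010

011010


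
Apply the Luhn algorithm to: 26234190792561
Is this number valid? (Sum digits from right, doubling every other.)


Luhn sum = 62
62 mod 10 = 2

Invalid (Luhn sum mod 10 = 2)


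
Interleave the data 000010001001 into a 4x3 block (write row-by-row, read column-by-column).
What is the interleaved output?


Matrix:
  000
  010
  001
  001
Read columns: 000001000011

000001000011


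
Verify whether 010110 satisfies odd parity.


Number of 1s: 3

Yes, parity is correct (3 ones)


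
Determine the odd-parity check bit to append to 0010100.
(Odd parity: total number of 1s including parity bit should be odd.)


Number of 1s in data: 2
Parity bit: 1

1


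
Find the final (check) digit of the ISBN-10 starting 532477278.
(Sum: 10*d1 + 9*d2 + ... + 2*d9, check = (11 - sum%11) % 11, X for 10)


Weighted sum: 243
243 mod 11 = 1

Check digit: X


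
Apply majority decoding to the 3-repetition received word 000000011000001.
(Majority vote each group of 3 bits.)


Groups: 000, 000, 011, 000, 001
Majority votes: 00100

00100


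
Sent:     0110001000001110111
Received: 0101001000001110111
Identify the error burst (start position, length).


XOR: 0011000000000000000

Burst at position 2, length 2


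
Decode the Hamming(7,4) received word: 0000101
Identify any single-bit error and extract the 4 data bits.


Syndrome = 2: error at position 2

Data: 0101 (corrected bit 2)


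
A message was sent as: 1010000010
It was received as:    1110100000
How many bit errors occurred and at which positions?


XOR: 0100100010

3 error(s) at position(s): 1, 4, 8


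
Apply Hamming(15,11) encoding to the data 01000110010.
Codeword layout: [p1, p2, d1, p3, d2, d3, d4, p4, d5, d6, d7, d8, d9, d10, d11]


Parity bits: p1=0, p2=1, p3=0, p4=1

010010010110010


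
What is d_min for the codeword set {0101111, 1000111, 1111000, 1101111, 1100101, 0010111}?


Comparing all pairs, minimum distance: 1
Can detect 0 errors, correct 0 errors

1


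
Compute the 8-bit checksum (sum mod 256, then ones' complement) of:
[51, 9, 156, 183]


Sum = 399 mod 256 = 143
Complement = 112

112


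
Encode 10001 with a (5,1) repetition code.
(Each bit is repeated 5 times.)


Each bit -> 5 copies

1111100000000000000011111


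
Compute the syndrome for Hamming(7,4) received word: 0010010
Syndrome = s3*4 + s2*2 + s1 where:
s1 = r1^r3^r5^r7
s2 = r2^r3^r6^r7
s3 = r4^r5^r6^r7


s1=1, s2=0, s3=1

Syndrome = 5 (error at position 5)


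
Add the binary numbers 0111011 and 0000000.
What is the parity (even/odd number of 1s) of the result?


0111011 = 59
0000000 = 0
Sum = 59 = 111011
1s count = 5

odd parity (5 ones in 111011)


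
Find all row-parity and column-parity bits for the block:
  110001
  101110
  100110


Row parities: 101
Column parities: 111001

Row P: 101, Col P: 111001, Corner: 0


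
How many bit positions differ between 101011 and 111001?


XOR: 010010
Count of 1s: 2

2


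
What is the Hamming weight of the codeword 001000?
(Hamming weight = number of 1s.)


Counting 1s in 001000

1


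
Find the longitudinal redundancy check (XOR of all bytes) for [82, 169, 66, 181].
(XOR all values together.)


XOR chain: 82 ^ 169 ^ 66 ^ 181 = 12

12


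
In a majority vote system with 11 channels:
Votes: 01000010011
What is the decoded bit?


Ones: 4 out of 11
Threshold: 6

0 (4/11 voted 1)


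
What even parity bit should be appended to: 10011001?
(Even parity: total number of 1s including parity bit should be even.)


Number of 1s in data: 4
Parity bit: 0

0


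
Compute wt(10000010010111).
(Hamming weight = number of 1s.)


Counting 1s in 10000010010111

6


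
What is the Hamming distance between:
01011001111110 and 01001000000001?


XOR: 00010001111111
Count of 1s: 8

8


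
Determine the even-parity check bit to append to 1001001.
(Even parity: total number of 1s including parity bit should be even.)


Number of 1s in data: 3
Parity bit: 1

1


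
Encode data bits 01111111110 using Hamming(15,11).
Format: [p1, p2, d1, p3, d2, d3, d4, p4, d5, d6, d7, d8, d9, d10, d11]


Parity bits: p1=1, p2=1, p3=0, p4=0

110011101111110


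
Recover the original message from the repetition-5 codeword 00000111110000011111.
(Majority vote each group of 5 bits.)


Groups: 00000, 11111, 00000, 11111
Majority votes: 0101

0101


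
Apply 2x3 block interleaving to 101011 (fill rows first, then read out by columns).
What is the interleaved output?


Matrix:
  101
  011
Read columns: 100111

100111
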